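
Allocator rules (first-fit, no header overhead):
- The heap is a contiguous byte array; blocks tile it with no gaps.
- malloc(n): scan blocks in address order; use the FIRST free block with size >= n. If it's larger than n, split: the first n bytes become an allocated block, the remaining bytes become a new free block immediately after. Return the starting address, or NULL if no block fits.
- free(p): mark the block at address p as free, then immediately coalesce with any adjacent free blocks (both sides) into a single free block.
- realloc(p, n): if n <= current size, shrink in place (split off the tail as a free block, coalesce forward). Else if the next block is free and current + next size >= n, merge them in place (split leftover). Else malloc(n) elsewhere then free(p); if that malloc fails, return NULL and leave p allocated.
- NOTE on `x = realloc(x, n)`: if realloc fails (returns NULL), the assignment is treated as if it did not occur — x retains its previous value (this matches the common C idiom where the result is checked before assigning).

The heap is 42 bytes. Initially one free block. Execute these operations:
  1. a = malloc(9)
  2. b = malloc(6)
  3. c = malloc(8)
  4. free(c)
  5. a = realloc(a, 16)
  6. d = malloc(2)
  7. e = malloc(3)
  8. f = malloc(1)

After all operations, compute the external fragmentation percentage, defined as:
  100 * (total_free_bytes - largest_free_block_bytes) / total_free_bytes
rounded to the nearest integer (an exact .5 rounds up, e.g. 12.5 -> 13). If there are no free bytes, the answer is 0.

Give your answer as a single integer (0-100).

Answer: 21

Derivation:
Op 1: a = malloc(9) -> a = 0; heap: [0-8 ALLOC][9-41 FREE]
Op 2: b = malloc(6) -> b = 9; heap: [0-8 ALLOC][9-14 ALLOC][15-41 FREE]
Op 3: c = malloc(8) -> c = 15; heap: [0-8 ALLOC][9-14 ALLOC][15-22 ALLOC][23-41 FREE]
Op 4: free(c) -> (freed c); heap: [0-8 ALLOC][9-14 ALLOC][15-41 FREE]
Op 5: a = realloc(a, 16) -> a = 15; heap: [0-8 FREE][9-14 ALLOC][15-30 ALLOC][31-41 FREE]
Op 6: d = malloc(2) -> d = 0; heap: [0-1 ALLOC][2-8 FREE][9-14 ALLOC][15-30 ALLOC][31-41 FREE]
Op 7: e = malloc(3) -> e = 2; heap: [0-1 ALLOC][2-4 ALLOC][5-8 FREE][9-14 ALLOC][15-30 ALLOC][31-41 FREE]
Op 8: f = malloc(1) -> f = 5; heap: [0-1 ALLOC][2-4 ALLOC][5-5 ALLOC][6-8 FREE][9-14 ALLOC][15-30 ALLOC][31-41 FREE]
Free blocks: [3 11] total_free=14 largest=11 -> 100*(14-11)/14 = 300/14 ≈ 21.429 -> rounds to 21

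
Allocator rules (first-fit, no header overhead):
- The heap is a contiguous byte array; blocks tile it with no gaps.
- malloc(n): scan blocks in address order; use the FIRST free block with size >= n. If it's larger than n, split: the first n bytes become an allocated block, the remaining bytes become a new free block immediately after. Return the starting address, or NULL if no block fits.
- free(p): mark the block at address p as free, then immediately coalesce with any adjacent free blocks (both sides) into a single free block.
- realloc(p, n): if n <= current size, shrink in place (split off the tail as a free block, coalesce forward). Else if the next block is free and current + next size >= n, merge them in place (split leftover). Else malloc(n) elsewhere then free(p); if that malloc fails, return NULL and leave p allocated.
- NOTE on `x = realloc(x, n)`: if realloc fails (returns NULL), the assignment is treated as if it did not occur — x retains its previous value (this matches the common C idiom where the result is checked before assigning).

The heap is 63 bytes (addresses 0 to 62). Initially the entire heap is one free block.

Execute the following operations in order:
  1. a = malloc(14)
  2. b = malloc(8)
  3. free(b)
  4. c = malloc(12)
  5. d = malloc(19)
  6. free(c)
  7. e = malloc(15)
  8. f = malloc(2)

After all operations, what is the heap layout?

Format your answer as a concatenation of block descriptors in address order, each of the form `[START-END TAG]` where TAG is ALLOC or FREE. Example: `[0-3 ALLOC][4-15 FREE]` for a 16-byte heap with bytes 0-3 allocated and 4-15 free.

Answer: [0-13 ALLOC][14-15 ALLOC][16-25 FREE][26-44 ALLOC][45-59 ALLOC][60-62 FREE]

Derivation:
Op 1: a = malloc(14) -> a = 0; heap: [0-13 ALLOC][14-62 FREE]
Op 2: b = malloc(8) -> b = 14; heap: [0-13 ALLOC][14-21 ALLOC][22-62 FREE]
Op 3: free(b) -> (freed b); heap: [0-13 ALLOC][14-62 FREE]
Op 4: c = malloc(12) -> c = 14; heap: [0-13 ALLOC][14-25 ALLOC][26-62 FREE]
Op 5: d = malloc(19) -> d = 26; heap: [0-13 ALLOC][14-25 ALLOC][26-44 ALLOC][45-62 FREE]
Op 6: free(c) -> (freed c); heap: [0-13 ALLOC][14-25 FREE][26-44 ALLOC][45-62 FREE]
Op 7: e = malloc(15) -> e = 45; heap: [0-13 ALLOC][14-25 FREE][26-44 ALLOC][45-59 ALLOC][60-62 FREE]
Op 8: f = malloc(2) -> f = 14; heap: [0-13 ALLOC][14-15 ALLOC][16-25 FREE][26-44 ALLOC][45-59 ALLOC][60-62 FREE]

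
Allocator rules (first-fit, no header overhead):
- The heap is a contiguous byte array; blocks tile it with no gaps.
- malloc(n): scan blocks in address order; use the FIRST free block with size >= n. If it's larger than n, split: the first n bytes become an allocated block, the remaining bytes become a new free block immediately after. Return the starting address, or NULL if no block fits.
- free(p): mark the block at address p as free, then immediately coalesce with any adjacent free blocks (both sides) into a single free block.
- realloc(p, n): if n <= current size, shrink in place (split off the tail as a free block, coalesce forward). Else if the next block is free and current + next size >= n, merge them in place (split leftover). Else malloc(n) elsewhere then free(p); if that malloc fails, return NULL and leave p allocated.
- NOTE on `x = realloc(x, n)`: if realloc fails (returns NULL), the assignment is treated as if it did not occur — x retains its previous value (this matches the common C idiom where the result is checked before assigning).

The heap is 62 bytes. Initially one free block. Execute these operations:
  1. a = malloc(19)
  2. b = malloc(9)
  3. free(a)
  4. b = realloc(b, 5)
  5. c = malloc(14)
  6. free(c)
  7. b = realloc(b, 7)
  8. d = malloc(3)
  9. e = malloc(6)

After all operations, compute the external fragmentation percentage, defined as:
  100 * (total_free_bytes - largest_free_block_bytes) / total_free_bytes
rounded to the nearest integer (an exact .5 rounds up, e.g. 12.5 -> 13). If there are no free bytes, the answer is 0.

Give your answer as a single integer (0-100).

Answer: 22

Derivation:
Op 1: a = malloc(19) -> a = 0; heap: [0-18 ALLOC][19-61 FREE]
Op 2: b = malloc(9) -> b = 19; heap: [0-18 ALLOC][19-27 ALLOC][28-61 FREE]
Op 3: free(a) -> (freed a); heap: [0-18 FREE][19-27 ALLOC][28-61 FREE]
Op 4: b = realloc(b, 5) -> b = 19; heap: [0-18 FREE][19-23 ALLOC][24-61 FREE]
Op 5: c = malloc(14) -> c = 0; heap: [0-13 ALLOC][14-18 FREE][19-23 ALLOC][24-61 FREE]
Op 6: free(c) -> (freed c); heap: [0-18 FREE][19-23 ALLOC][24-61 FREE]
Op 7: b = realloc(b, 7) -> b = 19; heap: [0-18 FREE][19-25 ALLOC][26-61 FREE]
Op 8: d = malloc(3) -> d = 0; heap: [0-2 ALLOC][3-18 FREE][19-25 ALLOC][26-61 FREE]
Op 9: e = malloc(6) -> e = 3; heap: [0-2 ALLOC][3-8 ALLOC][9-18 FREE][19-25 ALLOC][26-61 FREE]
Free blocks: [10 36] total_free=46 largest=36 -> 100*(46-36)/46 = 1000/46 ≈ 21.739 -> rounds to 22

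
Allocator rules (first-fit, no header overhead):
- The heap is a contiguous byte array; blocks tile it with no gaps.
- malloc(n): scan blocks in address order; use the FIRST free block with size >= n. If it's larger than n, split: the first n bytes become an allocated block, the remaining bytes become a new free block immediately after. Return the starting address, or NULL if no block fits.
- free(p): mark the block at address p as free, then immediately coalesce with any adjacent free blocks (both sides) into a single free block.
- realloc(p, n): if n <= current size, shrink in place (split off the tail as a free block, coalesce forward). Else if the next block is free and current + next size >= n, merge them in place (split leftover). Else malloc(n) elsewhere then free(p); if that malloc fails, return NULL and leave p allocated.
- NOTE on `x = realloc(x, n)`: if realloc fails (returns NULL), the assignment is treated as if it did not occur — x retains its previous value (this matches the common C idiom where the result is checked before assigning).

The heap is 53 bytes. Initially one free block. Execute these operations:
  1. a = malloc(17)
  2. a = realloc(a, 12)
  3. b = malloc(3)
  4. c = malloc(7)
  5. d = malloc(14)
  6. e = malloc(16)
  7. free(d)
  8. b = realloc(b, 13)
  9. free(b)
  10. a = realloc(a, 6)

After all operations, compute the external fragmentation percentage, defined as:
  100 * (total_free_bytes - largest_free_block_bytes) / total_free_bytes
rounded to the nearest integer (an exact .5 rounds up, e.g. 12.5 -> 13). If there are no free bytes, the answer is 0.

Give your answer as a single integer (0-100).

Op 1: a = malloc(17) -> a = 0; heap: [0-16 ALLOC][17-52 FREE]
Op 2: a = realloc(a, 12) -> a = 0; heap: [0-11 ALLOC][12-52 FREE]
Op 3: b = malloc(3) -> b = 12; heap: [0-11 ALLOC][12-14 ALLOC][15-52 FREE]
Op 4: c = malloc(7) -> c = 15; heap: [0-11 ALLOC][12-14 ALLOC][15-21 ALLOC][22-52 FREE]
Op 5: d = malloc(14) -> d = 22; heap: [0-11 ALLOC][12-14 ALLOC][15-21 ALLOC][22-35 ALLOC][36-52 FREE]
Op 6: e = malloc(16) -> e = 36; heap: [0-11 ALLOC][12-14 ALLOC][15-21 ALLOC][22-35 ALLOC][36-51 ALLOC][52-52 FREE]
Op 7: free(d) -> (freed d); heap: [0-11 ALLOC][12-14 ALLOC][15-21 ALLOC][22-35 FREE][36-51 ALLOC][52-52 FREE]
Op 8: b = realloc(b, 13) -> b = 22; heap: [0-11 ALLOC][12-14 FREE][15-21 ALLOC][22-34 ALLOC][35-35 FREE][36-51 ALLOC][52-52 FREE]
Op 9: free(b) -> (freed b); heap: [0-11 ALLOC][12-14 FREE][15-21 ALLOC][22-35 FREE][36-51 ALLOC][52-52 FREE]
Op 10: a = realloc(a, 6) -> a = 0; heap: [0-5 ALLOC][6-14 FREE][15-21 ALLOC][22-35 FREE][36-51 ALLOC][52-52 FREE]
Free blocks: [9 14 1] total_free=24 largest=14 -> 100*(24-14)/24 = 1000/24 ≈ 41.667 -> rounds to 42

Answer: 42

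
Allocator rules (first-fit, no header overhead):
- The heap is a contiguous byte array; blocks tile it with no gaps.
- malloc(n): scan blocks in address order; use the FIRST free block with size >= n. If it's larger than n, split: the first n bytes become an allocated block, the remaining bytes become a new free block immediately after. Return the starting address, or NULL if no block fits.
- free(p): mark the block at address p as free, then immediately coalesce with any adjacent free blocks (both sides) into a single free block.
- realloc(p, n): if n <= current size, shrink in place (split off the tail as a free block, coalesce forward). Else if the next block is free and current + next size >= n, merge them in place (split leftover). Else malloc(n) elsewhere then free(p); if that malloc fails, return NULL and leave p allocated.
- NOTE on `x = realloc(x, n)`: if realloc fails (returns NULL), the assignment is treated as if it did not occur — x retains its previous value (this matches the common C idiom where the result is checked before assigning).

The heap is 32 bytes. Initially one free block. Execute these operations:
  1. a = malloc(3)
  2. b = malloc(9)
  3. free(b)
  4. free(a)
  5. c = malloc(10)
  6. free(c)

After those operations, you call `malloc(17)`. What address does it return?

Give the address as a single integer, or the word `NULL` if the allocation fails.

Op 1: a = malloc(3) -> a = 0; heap: [0-2 ALLOC][3-31 FREE]
Op 2: b = malloc(9) -> b = 3; heap: [0-2 ALLOC][3-11 ALLOC][12-31 FREE]
Op 3: free(b) -> (freed b); heap: [0-2 ALLOC][3-31 FREE]
Op 4: free(a) -> (freed a); heap: [0-31 FREE]
Op 5: c = malloc(10) -> c = 0; heap: [0-9 ALLOC][10-31 FREE]
Op 6: free(c) -> (freed c); heap: [0-31 FREE]
malloc(17): first-fit scan over [0-31 FREE] -> 0

Answer: 0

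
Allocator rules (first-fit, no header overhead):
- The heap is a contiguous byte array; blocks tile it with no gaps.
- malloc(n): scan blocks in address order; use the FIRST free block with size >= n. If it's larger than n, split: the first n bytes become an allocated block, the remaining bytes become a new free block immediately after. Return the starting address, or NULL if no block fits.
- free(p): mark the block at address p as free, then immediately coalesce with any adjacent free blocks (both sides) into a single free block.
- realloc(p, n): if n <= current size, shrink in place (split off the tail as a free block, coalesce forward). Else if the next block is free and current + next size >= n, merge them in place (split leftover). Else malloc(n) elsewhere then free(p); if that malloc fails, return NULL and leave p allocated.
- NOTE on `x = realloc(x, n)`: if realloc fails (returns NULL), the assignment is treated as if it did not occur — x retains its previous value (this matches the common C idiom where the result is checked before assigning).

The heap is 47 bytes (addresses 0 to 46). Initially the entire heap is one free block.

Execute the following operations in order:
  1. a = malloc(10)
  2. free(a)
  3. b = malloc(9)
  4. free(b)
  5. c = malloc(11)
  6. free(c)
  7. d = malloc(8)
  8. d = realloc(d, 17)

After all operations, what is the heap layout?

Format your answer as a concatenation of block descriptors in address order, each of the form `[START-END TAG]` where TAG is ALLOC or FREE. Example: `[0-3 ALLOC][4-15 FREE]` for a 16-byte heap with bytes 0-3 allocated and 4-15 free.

Op 1: a = malloc(10) -> a = 0; heap: [0-9 ALLOC][10-46 FREE]
Op 2: free(a) -> (freed a); heap: [0-46 FREE]
Op 3: b = malloc(9) -> b = 0; heap: [0-8 ALLOC][9-46 FREE]
Op 4: free(b) -> (freed b); heap: [0-46 FREE]
Op 5: c = malloc(11) -> c = 0; heap: [0-10 ALLOC][11-46 FREE]
Op 6: free(c) -> (freed c); heap: [0-46 FREE]
Op 7: d = malloc(8) -> d = 0; heap: [0-7 ALLOC][8-46 FREE]
Op 8: d = realloc(d, 17) -> d = 0; heap: [0-16 ALLOC][17-46 FREE]

Answer: [0-16 ALLOC][17-46 FREE]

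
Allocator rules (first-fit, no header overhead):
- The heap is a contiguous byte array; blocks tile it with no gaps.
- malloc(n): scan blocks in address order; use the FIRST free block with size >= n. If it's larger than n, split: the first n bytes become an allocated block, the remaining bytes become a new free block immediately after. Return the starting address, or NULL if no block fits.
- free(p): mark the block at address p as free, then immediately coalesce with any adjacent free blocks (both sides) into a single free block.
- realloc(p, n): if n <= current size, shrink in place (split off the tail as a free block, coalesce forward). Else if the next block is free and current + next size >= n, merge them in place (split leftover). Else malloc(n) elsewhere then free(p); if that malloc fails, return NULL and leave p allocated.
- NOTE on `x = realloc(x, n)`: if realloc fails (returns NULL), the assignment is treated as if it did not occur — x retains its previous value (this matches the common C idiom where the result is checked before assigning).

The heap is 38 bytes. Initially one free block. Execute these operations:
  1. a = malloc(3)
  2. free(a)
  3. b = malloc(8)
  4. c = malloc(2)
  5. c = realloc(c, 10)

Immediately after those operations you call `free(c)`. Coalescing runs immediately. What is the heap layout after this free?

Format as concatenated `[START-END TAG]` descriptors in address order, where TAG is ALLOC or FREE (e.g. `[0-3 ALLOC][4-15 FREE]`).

Answer: [0-7 ALLOC][8-37 FREE]

Derivation:
Op 1: a = malloc(3) -> a = 0; heap: [0-2 ALLOC][3-37 FREE]
Op 2: free(a) -> (freed a); heap: [0-37 FREE]
Op 3: b = malloc(8) -> b = 0; heap: [0-7 ALLOC][8-37 FREE]
Op 4: c = malloc(2) -> c = 8; heap: [0-7 ALLOC][8-9 ALLOC][10-37 FREE]
Op 5: c = realloc(c, 10) -> c = 8; heap: [0-7 ALLOC][8-17 ALLOC][18-37 FREE]
free(c): c = 8 -> block [8-17 ALLOC]; mark free, coalesce with adjacent free neighbors -> [0-7 ALLOC][8-37 FREE]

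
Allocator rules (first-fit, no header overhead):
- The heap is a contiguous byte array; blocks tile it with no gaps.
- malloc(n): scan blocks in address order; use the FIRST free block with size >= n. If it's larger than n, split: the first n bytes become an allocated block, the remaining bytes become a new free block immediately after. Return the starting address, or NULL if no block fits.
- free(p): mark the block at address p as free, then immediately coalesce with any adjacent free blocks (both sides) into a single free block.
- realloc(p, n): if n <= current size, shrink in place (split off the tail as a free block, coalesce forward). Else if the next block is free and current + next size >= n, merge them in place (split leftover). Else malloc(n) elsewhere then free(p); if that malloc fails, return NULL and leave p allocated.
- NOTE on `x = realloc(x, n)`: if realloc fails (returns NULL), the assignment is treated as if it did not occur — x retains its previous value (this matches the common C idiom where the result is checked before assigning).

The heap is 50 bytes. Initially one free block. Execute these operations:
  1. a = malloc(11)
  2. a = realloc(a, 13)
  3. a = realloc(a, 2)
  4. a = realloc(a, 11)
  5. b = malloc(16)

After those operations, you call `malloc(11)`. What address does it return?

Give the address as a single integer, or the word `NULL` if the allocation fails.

Op 1: a = malloc(11) -> a = 0; heap: [0-10 ALLOC][11-49 FREE]
Op 2: a = realloc(a, 13) -> a = 0; heap: [0-12 ALLOC][13-49 FREE]
Op 3: a = realloc(a, 2) -> a = 0; heap: [0-1 ALLOC][2-49 FREE]
Op 4: a = realloc(a, 11) -> a = 0; heap: [0-10 ALLOC][11-49 FREE]
Op 5: b = malloc(16) -> b = 11; heap: [0-10 ALLOC][11-26 ALLOC][27-49 FREE]
malloc(11): first-fit scan over [0-10 ALLOC][11-26 ALLOC][27-49 FREE] -> 27

Answer: 27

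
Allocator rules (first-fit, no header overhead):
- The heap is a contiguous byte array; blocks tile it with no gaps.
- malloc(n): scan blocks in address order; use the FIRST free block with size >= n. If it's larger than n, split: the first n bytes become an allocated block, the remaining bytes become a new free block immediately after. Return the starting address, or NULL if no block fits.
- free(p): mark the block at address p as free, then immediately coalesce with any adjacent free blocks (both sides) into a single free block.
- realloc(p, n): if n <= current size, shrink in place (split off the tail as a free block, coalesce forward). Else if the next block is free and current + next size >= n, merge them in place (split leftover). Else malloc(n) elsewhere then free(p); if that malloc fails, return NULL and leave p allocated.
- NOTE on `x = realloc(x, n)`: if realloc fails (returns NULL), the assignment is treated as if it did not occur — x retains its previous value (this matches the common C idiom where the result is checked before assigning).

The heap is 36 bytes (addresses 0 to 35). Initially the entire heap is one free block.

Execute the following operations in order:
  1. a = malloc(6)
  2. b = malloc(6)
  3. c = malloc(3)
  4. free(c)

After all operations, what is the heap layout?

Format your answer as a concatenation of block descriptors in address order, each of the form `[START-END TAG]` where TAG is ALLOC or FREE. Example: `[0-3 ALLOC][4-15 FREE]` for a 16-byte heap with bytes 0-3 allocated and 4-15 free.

Op 1: a = malloc(6) -> a = 0; heap: [0-5 ALLOC][6-35 FREE]
Op 2: b = malloc(6) -> b = 6; heap: [0-5 ALLOC][6-11 ALLOC][12-35 FREE]
Op 3: c = malloc(3) -> c = 12; heap: [0-5 ALLOC][6-11 ALLOC][12-14 ALLOC][15-35 FREE]
Op 4: free(c) -> (freed c); heap: [0-5 ALLOC][6-11 ALLOC][12-35 FREE]

Answer: [0-5 ALLOC][6-11 ALLOC][12-35 FREE]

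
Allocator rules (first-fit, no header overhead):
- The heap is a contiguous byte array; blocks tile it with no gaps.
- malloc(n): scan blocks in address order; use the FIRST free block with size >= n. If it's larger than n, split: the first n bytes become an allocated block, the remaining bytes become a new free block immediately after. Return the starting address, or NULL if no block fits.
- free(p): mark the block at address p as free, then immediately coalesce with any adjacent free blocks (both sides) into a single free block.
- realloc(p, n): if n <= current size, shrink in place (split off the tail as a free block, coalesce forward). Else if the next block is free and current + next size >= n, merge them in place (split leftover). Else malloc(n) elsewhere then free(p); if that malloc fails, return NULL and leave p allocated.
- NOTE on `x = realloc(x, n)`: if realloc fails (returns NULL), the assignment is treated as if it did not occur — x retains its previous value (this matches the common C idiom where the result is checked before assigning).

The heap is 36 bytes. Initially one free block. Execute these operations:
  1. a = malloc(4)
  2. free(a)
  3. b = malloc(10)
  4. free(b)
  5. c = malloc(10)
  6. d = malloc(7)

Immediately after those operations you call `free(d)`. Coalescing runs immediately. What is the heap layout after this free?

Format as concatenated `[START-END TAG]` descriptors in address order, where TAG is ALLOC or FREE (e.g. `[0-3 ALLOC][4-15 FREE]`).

Answer: [0-9 ALLOC][10-35 FREE]

Derivation:
Op 1: a = malloc(4) -> a = 0; heap: [0-3 ALLOC][4-35 FREE]
Op 2: free(a) -> (freed a); heap: [0-35 FREE]
Op 3: b = malloc(10) -> b = 0; heap: [0-9 ALLOC][10-35 FREE]
Op 4: free(b) -> (freed b); heap: [0-35 FREE]
Op 5: c = malloc(10) -> c = 0; heap: [0-9 ALLOC][10-35 FREE]
Op 6: d = malloc(7) -> d = 10; heap: [0-9 ALLOC][10-16 ALLOC][17-35 FREE]
free(d): d = 10 -> block [10-16 ALLOC]; mark free, coalesce with adjacent free neighbors -> [0-9 ALLOC][10-35 FREE]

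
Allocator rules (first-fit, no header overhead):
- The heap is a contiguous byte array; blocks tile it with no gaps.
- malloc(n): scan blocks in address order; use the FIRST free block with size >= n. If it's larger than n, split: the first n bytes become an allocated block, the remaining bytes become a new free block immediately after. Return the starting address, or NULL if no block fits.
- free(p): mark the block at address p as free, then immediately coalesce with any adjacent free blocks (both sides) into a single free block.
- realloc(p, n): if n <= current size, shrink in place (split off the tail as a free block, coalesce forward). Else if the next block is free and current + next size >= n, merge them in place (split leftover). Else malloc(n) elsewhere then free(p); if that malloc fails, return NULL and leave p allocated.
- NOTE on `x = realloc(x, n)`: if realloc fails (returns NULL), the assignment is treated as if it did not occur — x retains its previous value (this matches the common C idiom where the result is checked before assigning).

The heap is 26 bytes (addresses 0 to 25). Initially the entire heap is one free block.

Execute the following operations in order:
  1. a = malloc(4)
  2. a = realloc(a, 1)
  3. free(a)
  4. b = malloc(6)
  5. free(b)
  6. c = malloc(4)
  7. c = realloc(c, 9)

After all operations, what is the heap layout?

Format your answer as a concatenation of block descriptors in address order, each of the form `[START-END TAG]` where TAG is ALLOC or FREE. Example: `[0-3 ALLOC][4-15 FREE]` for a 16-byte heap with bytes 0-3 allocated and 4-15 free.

Op 1: a = malloc(4) -> a = 0; heap: [0-3 ALLOC][4-25 FREE]
Op 2: a = realloc(a, 1) -> a = 0; heap: [0-0 ALLOC][1-25 FREE]
Op 3: free(a) -> (freed a); heap: [0-25 FREE]
Op 4: b = malloc(6) -> b = 0; heap: [0-5 ALLOC][6-25 FREE]
Op 5: free(b) -> (freed b); heap: [0-25 FREE]
Op 6: c = malloc(4) -> c = 0; heap: [0-3 ALLOC][4-25 FREE]
Op 7: c = realloc(c, 9) -> c = 0; heap: [0-8 ALLOC][9-25 FREE]

Answer: [0-8 ALLOC][9-25 FREE]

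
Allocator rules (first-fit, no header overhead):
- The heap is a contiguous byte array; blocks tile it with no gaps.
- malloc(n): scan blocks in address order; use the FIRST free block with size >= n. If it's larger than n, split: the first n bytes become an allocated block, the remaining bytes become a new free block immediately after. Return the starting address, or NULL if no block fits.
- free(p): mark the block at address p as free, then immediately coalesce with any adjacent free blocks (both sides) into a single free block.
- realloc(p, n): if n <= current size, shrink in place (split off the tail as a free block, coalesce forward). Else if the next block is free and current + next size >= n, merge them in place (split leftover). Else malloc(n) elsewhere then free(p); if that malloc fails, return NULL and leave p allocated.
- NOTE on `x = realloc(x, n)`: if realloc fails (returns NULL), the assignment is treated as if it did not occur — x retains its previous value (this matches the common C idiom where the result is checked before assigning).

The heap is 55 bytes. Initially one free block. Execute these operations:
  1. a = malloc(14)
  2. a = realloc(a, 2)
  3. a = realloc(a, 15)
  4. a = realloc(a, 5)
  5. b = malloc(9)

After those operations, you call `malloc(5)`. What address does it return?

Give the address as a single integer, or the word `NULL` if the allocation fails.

Op 1: a = malloc(14) -> a = 0; heap: [0-13 ALLOC][14-54 FREE]
Op 2: a = realloc(a, 2) -> a = 0; heap: [0-1 ALLOC][2-54 FREE]
Op 3: a = realloc(a, 15) -> a = 0; heap: [0-14 ALLOC][15-54 FREE]
Op 4: a = realloc(a, 5) -> a = 0; heap: [0-4 ALLOC][5-54 FREE]
Op 5: b = malloc(9) -> b = 5; heap: [0-4 ALLOC][5-13 ALLOC][14-54 FREE]
malloc(5): first-fit scan over [0-4 ALLOC][5-13 ALLOC][14-54 FREE] -> 14

Answer: 14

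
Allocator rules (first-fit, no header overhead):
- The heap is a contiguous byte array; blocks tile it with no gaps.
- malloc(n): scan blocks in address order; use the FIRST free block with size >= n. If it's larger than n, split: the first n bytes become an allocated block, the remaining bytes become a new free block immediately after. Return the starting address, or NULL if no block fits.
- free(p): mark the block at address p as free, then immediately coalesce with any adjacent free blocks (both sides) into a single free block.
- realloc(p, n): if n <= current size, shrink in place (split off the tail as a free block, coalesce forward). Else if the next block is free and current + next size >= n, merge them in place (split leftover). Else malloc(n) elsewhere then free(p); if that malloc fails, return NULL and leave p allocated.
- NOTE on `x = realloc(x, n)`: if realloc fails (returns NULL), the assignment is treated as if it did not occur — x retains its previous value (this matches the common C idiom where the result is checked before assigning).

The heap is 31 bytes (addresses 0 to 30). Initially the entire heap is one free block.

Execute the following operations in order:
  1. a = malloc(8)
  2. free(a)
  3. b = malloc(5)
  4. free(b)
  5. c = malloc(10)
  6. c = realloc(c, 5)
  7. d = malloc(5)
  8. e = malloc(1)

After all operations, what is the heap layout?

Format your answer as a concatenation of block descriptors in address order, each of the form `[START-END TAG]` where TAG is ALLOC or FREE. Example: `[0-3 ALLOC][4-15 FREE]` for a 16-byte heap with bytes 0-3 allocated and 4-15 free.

Op 1: a = malloc(8) -> a = 0; heap: [0-7 ALLOC][8-30 FREE]
Op 2: free(a) -> (freed a); heap: [0-30 FREE]
Op 3: b = malloc(5) -> b = 0; heap: [0-4 ALLOC][5-30 FREE]
Op 4: free(b) -> (freed b); heap: [0-30 FREE]
Op 5: c = malloc(10) -> c = 0; heap: [0-9 ALLOC][10-30 FREE]
Op 6: c = realloc(c, 5) -> c = 0; heap: [0-4 ALLOC][5-30 FREE]
Op 7: d = malloc(5) -> d = 5; heap: [0-4 ALLOC][5-9 ALLOC][10-30 FREE]
Op 8: e = malloc(1) -> e = 10; heap: [0-4 ALLOC][5-9 ALLOC][10-10 ALLOC][11-30 FREE]

Answer: [0-4 ALLOC][5-9 ALLOC][10-10 ALLOC][11-30 FREE]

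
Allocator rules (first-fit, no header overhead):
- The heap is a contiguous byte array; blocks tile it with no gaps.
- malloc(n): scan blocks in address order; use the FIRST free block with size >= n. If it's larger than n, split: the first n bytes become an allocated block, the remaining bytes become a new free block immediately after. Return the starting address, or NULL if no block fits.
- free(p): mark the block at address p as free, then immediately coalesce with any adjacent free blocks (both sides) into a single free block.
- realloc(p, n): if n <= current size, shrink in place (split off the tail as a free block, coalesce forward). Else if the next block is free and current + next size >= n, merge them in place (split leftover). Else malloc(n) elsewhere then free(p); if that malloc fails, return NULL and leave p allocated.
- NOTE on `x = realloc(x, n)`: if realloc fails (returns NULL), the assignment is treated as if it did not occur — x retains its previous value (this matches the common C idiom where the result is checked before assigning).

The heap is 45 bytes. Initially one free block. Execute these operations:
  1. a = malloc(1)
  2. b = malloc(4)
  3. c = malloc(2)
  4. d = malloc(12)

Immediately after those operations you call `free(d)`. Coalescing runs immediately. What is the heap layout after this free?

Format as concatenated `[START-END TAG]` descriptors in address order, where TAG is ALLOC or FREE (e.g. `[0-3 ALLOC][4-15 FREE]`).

Op 1: a = malloc(1) -> a = 0; heap: [0-0 ALLOC][1-44 FREE]
Op 2: b = malloc(4) -> b = 1; heap: [0-0 ALLOC][1-4 ALLOC][5-44 FREE]
Op 3: c = malloc(2) -> c = 5; heap: [0-0 ALLOC][1-4 ALLOC][5-6 ALLOC][7-44 FREE]
Op 4: d = malloc(12) -> d = 7; heap: [0-0 ALLOC][1-4 ALLOC][5-6 ALLOC][7-18 ALLOC][19-44 FREE]
free(d): d = 7 -> block [7-18 ALLOC]; mark free, coalesce with adjacent free neighbors -> [0-0 ALLOC][1-4 ALLOC][5-6 ALLOC][7-44 FREE]

Answer: [0-0 ALLOC][1-4 ALLOC][5-6 ALLOC][7-44 FREE]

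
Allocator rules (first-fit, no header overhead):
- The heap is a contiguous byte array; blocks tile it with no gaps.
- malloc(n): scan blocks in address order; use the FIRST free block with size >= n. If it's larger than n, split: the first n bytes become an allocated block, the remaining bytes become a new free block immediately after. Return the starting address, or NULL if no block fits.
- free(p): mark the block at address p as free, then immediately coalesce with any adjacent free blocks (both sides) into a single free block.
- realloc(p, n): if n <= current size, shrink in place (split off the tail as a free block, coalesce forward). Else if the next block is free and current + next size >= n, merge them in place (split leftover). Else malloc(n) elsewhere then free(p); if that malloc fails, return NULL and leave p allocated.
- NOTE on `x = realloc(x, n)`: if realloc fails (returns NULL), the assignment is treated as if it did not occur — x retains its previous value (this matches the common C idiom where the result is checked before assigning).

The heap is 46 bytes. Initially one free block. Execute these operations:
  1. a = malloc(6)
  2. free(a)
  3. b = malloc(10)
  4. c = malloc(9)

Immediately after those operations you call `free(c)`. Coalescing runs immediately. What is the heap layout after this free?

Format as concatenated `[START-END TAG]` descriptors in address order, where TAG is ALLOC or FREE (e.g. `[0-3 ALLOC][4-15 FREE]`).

Op 1: a = malloc(6) -> a = 0; heap: [0-5 ALLOC][6-45 FREE]
Op 2: free(a) -> (freed a); heap: [0-45 FREE]
Op 3: b = malloc(10) -> b = 0; heap: [0-9 ALLOC][10-45 FREE]
Op 4: c = malloc(9) -> c = 10; heap: [0-9 ALLOC][10-18 ALLOC][19-45 FREE]
free(c): c = 10 -> block [10-18 ALLOC]; mark free, coalesce with adjacent free neighbors -> [0-9 ALLOC][10-45 FREE]

Answer: [0-9 ALLOC][10-45 FREE]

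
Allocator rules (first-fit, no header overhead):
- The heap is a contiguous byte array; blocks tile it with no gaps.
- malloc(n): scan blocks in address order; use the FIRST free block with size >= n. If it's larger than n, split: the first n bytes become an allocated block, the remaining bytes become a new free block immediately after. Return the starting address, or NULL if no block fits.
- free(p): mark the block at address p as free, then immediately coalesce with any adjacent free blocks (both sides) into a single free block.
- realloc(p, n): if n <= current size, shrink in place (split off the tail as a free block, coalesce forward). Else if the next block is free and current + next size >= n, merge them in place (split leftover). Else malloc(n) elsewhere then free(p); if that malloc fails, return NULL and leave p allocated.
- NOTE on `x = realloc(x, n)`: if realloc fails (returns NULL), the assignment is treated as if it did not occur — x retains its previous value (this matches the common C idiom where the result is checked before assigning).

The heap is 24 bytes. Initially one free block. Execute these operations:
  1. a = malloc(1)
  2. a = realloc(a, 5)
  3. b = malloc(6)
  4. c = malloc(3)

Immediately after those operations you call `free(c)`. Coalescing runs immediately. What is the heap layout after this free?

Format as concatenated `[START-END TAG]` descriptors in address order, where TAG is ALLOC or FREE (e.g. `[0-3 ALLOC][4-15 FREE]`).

Answer: [0-4 ALLOC][5-10 ALLOC][11-23 FREE]

Derivation:
Op 1: a = malloc(1) -> a = 0; heap: [0-0 ALLOC][1-23 FREE]
Op 2: a = realloc(a, 5) -> a = 0; heap: [0-4 ALLOC][5-23 FREE]
Op 3: b = malloc(6) -> b = 5; heap: [0-4 ALLOC][5-10 ALLOC][11-23 FREE]
Op 4: c = malloc(3) -> c = 11; heap: [0-4 ALLOC][5-10 ALLOC][11-13 ALLOC][14-23 FREE]
free(c): c = 11 -> block [11-13 ALLOC]; mark free, coalesce with adjacent free neighbors -> [0-4 ALLOC][5-10 ALLOC][11-23 FREE]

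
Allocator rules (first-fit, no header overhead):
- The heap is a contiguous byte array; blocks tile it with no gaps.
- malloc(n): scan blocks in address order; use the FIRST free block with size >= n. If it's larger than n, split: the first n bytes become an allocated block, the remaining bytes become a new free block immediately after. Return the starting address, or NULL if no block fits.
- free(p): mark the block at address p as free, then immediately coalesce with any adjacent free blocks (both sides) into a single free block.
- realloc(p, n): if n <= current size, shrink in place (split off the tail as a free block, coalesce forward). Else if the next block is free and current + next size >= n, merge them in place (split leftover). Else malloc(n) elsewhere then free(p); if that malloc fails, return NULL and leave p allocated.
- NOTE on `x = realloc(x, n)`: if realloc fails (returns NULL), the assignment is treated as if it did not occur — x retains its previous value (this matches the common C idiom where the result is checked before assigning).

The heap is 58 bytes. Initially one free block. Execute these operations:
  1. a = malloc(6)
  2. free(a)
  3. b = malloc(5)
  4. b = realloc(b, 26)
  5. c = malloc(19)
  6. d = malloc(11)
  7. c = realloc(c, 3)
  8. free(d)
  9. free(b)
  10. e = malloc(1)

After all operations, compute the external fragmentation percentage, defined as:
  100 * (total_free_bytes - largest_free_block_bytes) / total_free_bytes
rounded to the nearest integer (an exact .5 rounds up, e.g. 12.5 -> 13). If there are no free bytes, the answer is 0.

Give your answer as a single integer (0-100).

Op 1: a = malloc(6) -> a = 0; heap: [0-5 ALLOC][6-57 FREE]
Op 2: free(a) -> (freed a); heap: [0-57 FREE]
Op 3: b = malloc(5) -> b = 0; heap: [0-4 ALLOC][5-57 FREE]
Op 4: b = realloc(b, 26) -> b = 0; heap: [0-25 ALLOC][26-57 FREE]
Op 5: c = malloc(19) -> c = 26; heap: [0-25 ALLOC][26-44 ALLOC][45-57 FREE]
Op 6: d = malloc(11) -> d = 45; heap: [0-25 ALLOC][26-44 ALLOC][45-55 ALLOC][56-57 FREE]
Op 7: c = realloc(c, 3) -> c = 26; heap: [0-25 ALLOC][26-28 ALLOC][29-44 FREE][45-55 ALLOC][56-57 FREE]
Op 8: free(d) -> (freed d); heap: [0-25 ALLOC][26-28 ALLOC][29-57 FREE]
Op 9: free(b) -> (freed b); heap: [0-25 FREE][26-28 ALLOC][29-57 FREE]
Op 10: e = malloc(1) -> e = 0; heap: [0-0 ALLOC][1-25 FREE][26-28 ALLOC][29-57 FREE]
Free blocks: [25 29] total_free=54 largest=29 -> 100*(54-29)/54 = 2500/54 ≈ 46.296 -> rounds to 46

Answer: 46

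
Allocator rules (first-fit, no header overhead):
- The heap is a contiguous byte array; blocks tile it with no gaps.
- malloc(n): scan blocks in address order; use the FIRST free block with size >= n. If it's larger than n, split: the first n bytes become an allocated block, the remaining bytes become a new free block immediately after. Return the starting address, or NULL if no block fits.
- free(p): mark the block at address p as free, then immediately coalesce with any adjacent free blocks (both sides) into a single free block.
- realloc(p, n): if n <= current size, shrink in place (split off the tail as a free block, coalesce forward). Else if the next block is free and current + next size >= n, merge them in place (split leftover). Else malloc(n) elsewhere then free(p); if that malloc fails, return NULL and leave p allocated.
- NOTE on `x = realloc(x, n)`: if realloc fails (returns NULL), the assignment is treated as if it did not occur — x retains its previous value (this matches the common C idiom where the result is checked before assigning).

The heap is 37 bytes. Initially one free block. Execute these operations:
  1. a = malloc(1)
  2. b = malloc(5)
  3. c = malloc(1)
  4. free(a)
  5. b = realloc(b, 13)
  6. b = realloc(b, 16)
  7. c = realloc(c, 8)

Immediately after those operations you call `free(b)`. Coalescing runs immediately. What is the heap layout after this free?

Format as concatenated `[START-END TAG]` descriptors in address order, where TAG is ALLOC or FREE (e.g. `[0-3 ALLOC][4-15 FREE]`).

Answer: [0-22 FREE][23-30 ALLOC][31-36 FREE]

Derivation:
Op 1: a = malloc(1) -> a = 0; heap: [0-0 ALLOC][1-36 FREE]
Op 2: b = malloc(5) -> b = 1; heap: [0-0 ALLOC][1-5 ALLOC][6-36 FREE]
Op 3: c = malloc(1) -> c = 6; heap: [0-0 ALLOC][1-5 ALLOC][6-6 ALLOC][7-36 FREE]
Op 4: free(a) -> (freed a); heap: [0-0 FREE][1-5 ALLOC][6-6 ALLOC][7-36 FREE]
Op 5: b = realloc(b, 13) -> b = 7; heap: [0-5 FREE][6-6 ALLOC][7-19 ALLOC][20-36 FREE]
Op 6: b = realloc(b, 16) -> b = 7; heap: [0-5 FREE][6-6 ALLOC][7-22 ALLOC][23-36 FREE]
Op 7: c = realloc(c, 8) -> c = 23; heap: [0-6 FREE][7-22 ALLOC][23-30 ALLOC][31-36 FREE]
free(b): b = 7 -> block [7-22 ALLOC]; mark free, coalesce with adjacent free neighbors -> [0-22 FREE][23-30 ALLOC][31-36 FREE]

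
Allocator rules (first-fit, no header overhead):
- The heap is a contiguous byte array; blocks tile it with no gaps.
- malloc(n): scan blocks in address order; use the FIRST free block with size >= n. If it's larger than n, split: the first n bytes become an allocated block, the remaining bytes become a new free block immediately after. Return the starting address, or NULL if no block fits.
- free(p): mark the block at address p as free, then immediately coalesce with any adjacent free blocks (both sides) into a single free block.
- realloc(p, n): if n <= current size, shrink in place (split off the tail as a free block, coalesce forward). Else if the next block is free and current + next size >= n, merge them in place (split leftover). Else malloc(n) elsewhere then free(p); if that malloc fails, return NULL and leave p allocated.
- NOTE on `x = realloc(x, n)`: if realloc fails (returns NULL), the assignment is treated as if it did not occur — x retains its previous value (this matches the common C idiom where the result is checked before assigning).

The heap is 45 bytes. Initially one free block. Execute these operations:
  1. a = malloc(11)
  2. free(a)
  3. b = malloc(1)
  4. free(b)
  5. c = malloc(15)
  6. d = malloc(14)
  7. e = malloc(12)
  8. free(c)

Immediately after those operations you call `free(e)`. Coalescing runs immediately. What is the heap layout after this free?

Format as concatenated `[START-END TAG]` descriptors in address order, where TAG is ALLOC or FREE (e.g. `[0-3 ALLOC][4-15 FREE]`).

Answer: [0-14 FREE][15-28 ALLOC][29-44 FREE]

Derivation:
Op 1: a = malloc(11) -> a = 0; heap: [0-10 ALLOC][11-44 FREE]
Op 2: free(a) -> (freed a); heap: [0-44 FREE]
Op 3: b = malloc(1) -> b = 0; heap: [0-0 ALLOC][1-44 FREE]
Op 4: free(b) -> (freed b); heap: [0-44 FREE]
Op 5: c = malloc(15) -> c = 0; heap: [0-14 ALLOC][15-44 FREE]
Op 6: d = malloc(14) -> d = 15; heap: [0-14 ALLOC][15-28 ALLOC][29-44 FREE]
Op 7: e = malloc(12) -> e = 29; heap: [0-14 ALLOC][15-28 ALLOC][29-40 ALLOC][41-44 FREE]
Op 8: free(c) -> (freed c); heap: [0-14 FREE][15-28 ALLOC][29-40 ALLOC][41-44 FREE]
free(e): e = 29 -> block [29-40 ALLOC]; mark free, coalesce with adjacent free neighbors -> [0-14 FREE][15-28 ALLOC][29-44 FREE]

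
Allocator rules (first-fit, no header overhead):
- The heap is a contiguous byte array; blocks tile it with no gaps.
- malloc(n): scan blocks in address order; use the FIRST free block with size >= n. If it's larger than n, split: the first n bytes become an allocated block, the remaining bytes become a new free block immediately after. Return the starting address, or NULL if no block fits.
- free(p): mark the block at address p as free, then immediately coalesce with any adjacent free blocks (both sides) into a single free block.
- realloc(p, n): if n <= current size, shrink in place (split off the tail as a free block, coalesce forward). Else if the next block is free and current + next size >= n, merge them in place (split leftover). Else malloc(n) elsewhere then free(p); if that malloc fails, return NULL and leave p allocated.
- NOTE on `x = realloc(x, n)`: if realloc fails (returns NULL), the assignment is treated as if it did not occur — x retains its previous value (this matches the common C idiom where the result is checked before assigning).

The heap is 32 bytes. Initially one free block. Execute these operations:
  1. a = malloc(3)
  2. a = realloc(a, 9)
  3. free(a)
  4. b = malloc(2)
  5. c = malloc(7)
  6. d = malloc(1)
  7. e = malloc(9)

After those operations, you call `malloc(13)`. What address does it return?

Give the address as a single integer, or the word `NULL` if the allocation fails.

Op 1: a = malloc(3) -> a = 0; heap: [0-2 ALLOC][3-31 FREE]
Op 2: a = realloc(a, 9) -> a = 0; heap: [0-8 ALLOC][9-31 FREE]
Op 3: free(a) -> (freed a); heap: [0-31 FREE]
Op 4: b = malloc(2) -> b = 0; heap: [0-1 ALLOC][2-31 FREE]
Op 5: c = malloc(7) -> c = 2; heap: [0-1 ALLOC][2-8 ALLOC][9-31 FREE]
Op 6: d = malloc(1) -> d = 9; heap: [0-1 ALLOC][2-8 ALLOC][9-9 ALLOC][10-31 FREE]
Op 7: e = malloc(9) -> e = 10; heap: [0-1 ALLOC][2-8 ALLOC][9-9 ALLOC][10-18 ALLOC][19-31 FREE]
malloc(13): first-fit scan over [0-1 ALLOC][2-8 ALLOC][9-9 ALLOC][10-18 ALLOC][19-31 FREE] -> 19

Answer: 19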